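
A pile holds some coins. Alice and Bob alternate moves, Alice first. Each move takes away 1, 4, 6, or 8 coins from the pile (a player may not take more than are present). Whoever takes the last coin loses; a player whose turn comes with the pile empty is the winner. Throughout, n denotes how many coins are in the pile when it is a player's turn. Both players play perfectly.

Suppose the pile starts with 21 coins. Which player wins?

Alice wins.

Build the W/L table. Terminal = W. A non-terminal position is W if it has a move to some L; otherwise it is L.
n=0: no move; the opponent has just taken the last coin and therefore loses → W
n=1: the only move is to 0(W), a W ⇒ L
n=2: can move to 1, which is L ⇒ W
n=3: the only move is to 2(W), a W ⇒ L
n=4: can move to 3, which is L ⇒ W
n=5: can move to 1, which is L ⇒ W
n=6: moves to 5(W), 2(W), 0(W); every one is W ⇒ L
n=7: can move to 6, which is L ⇒ W
n=8: moves to 7(W), 4(W), 2(W), 0(W); every one is W ⇒ L
n=9: can move to 8, which is L ⇒ W
n=10: can move to 6, which is L ⇒ W
n=11: can move to 3, which is L ⇒ W
n=12: can move to 8, which is L ⇒ W
n=13: moves to 12(W), 9(W), 7(W), 5(W); every one is W ⇒ L
n=14: can move to 13, which is L ⇒ W
n=15: moves to 14(W), 11(W), 9(W), 7(W); every one is W ⇒ L
n=16: can move to 15, which is L ⇒ W
n=17: can move to 13, which is L ⇒ W
n=18: moves to 17(W), 14(W), 12(W), 10(W); every one is W ⇒ L
n=19: can move to 18, which is L ⇒ W
n=20: moves to 19(W), 16(W), 14(W), 12(W); every one is W ⇒ L
n=21: can move to 20, which is L ⇒ W
From 21 Alice can remove 1, leaving 20, reaching an L position.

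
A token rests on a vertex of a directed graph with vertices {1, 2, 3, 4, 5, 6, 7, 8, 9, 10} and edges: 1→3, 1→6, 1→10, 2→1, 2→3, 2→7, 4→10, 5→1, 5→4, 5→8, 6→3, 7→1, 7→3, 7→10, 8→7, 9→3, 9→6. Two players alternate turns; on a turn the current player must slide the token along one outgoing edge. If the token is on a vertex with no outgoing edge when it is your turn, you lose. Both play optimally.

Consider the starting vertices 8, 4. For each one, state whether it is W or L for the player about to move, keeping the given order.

Work bottom-up. With no move the player to move loses. Otherwise the position is W if at least one move leads to an L position for the opponent, and L if every move leads to a W.
Every edge goes from a vertex to one that appears earlier in the order 3, 10, 6, 1, 7, 4, 2, 8, 5, 9, so processing vertices in that order labels each vertex after all of its successors.
3: no outgoing edge → L
10: no outgoing edge → L
6: W (go to 3, an L position)
1: W (go to 10, an L position)
7: W (go to 10, an L position)
4: W (go to 10, an L position)
2: W (go to 3, an L position)
8: L (sole option 7(W) is W)
5: W (go to 8, an L position)
9: W (go to 3, an L position)

8: L, 4: W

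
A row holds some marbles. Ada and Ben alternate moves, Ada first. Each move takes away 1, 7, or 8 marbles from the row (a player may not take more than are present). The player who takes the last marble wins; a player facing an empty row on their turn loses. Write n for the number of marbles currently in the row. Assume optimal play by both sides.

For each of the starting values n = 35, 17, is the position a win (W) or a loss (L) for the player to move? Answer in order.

35: W, 17: L

Compute win/loss labels from the base case upward. A position with no move is L. Any other position is W if it can reach an L in one move, else L.
n=0: no move → L
n=1: W (go to 0, an L position)
n=2: L (sole option 1(W) is W)
n=3: W (go to 2, an L position)
n=4: L (sole option 3(W) is W)
n=5: W (go to 4, an L position)
n=6: L (sole option 5(W) is W)
n=7: W (go to 6, an L position)
n=8: W (go to 0, an L position)
n=9: W (go to 2, an L position)
n=10: W (go to 2, an L position)
n=11: W (go to 4, an L position)
n=12: W (go to 4, an L position)
n=13: W (go to 6, an L position)
n=14: W (go to 6, an L position)
n=15: L (options 14(W), 8(W), 7(W) are all W)
n=16: W (go to 15, an L position)
n=17: L (options 16(W), 10(W), 9(W) are all W)
n=18: W (go to 17, an L position)
n=19: L (options 18(W), 12(W), 11(W) are all W)
n=20: W (go to 19, an L position)
n=21: L (options 20(W), 14(W), 13(W) are all W)
n=22: W (go to 21, an L position)
n=23: W (go to 15, an L position)
n=24: W (go to 17, an L position)
n=25: W (go to 17, an L position)
n=26: W (go to 19, an L position)
n=27: W (go to 19, an L position)
n=28: W (go to 21, an L position)
n=29: W (go to 21, an L position)
n=30: L (options 29(W), 23(W), 22(W) are all W)
n=31: W (go to 30, an L position)
n=32: L (options 31(W), 25(W), 24(W) are all W)
n=33: W (go to 32, an L position)
n=34: L (options 33(W), 27(W), 26(W) are all W)
n=35: W (go to 34, an L position)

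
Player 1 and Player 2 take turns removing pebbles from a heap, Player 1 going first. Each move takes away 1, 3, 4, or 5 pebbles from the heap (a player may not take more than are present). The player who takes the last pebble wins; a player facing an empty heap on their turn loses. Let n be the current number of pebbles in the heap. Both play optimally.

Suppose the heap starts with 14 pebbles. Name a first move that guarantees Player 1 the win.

Label each position W (a win for the player to move) or L (a loss). A position with no legal move is L; any other position is W exactly when some move reaches an L, and L when every move reaches a W.
n=0: no move → L
n=1: W (go to 0, an L position)
n=2: L (sole option 1(W) is W)
n=3: W (go to 2, an L position)
n=4: W (go to 0, an L position)
n=5: W (go to 2, an L position)
n=6: W (go to 2, an L position)
n=7: W (go to 2, an L position)
n=8: L (options 7(W), 5(W), 4(W), 3(W) are all W)
n=9: W (go to 8, an L position)
n=10: L (options 9(W), 7(W), 6(W), 5(W) are all W)
n=11: W (go to 10, an L position)
n=12: W (go to 8, an L position)
n=13: W (go to 10, an L position)
n=14: W (go to 10, an L position)
From 14, the L positions reachable in one move are: 10.

Remove 4, leaving 10.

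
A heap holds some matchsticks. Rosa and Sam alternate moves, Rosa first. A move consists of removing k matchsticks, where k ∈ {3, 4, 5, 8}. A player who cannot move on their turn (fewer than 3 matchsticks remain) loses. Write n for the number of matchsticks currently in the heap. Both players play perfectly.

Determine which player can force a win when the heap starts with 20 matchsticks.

Classify positions by backward induction: terminal positions (no move available) are L. From any other position, the mover wins iff some move reaches an L.
n=0: no move → L
n=1: no move → L
n=2: no move → L
n=3: can move to 0, which is L ⇒ W
n=4: can move to 1, which is L ⇒ W
n=5: can move to 2, which is L ⇒ W
n=6: can move to 2, which is L ⇒ W
n=7: can move to 2, which is L ⇒ W
n=8: can move to 0, which is L ⇒ W
n=9: can move to 1, which is L ⇒ W
n=10: can move to 2, which is L ⇒ W
n=11: moves to 8(W), 7(W), 6(W), 3(W); every one is W ⇒ L
n=12: moves to 9(W), 8(W), 7(W), 4(W); every one is W ⇒ L
n=13: moves to 10(W), 9(W), 8(W), 5(W); every one is W ⇒ L
n=14: can move to 11, which is L ⇒ W
n=15: can move to 12, which is L ⇒ W
n=16: can move to 13, which is L ⇒ W
n=17: can move to 13, which is L ⇒ W
n=18: can move to 13, which is L ⇒ W
n=19: can move to 11, which is L ⇒ W
n=20: can move to 12, which is L ⇒ W
From 20 Rosa can remove 8, leaving 12, reaching an L position.

Rosa wins.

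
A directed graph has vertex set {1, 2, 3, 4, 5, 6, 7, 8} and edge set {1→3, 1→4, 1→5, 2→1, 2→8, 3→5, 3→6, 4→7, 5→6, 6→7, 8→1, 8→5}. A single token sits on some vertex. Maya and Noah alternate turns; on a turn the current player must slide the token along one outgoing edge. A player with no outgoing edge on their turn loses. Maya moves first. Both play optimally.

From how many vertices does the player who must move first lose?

Positions with no move are L. A position that does have a move is losing for the player to move precisely when every available move leads to a winning position for the opponent. Fill in the labels:
Every edge goes from a vertex to one that appears earlier in the order 7, 4, 6, 5, 3, 1, 8, 2, so processing vertices in that order labels each vertex after all of its successors.
7: no outgoing edge → L
4: W (go to 7, an L position)
6: W (go to 7, an L position)
5: L (sole option 6(W) is W)
3: W (go to 5, an L position)
1: W (go to 5, an L position)
8: W (go to 5, an L position)
2: L (options 8(W), 1(W) are all W)
The L vertices are 2, 5, 7; that is 3 in all.

3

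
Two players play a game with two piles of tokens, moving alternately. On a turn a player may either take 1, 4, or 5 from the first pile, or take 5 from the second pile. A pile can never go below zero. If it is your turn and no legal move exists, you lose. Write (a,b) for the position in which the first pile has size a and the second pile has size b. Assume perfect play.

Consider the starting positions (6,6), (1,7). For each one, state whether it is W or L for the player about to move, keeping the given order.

Classify positions by backward induction: terminal positions (no move available) are L. From any other position, the mover wins iff some move reaches an L.
No move ever increases a pile, so every position that can arise here has a ≤ 6 and b ≤ 7; it is enough to label the cells with 0 ≤ a ≤ 6 and 0 ≤ b ≤ 7.
Every move lowers a or b (never raises either), so fill the grid row by row in increasing a, and left to right within a row: each cell's successors are then already labelled.
      b=0  b=1  b=2  b=3  b=4  b=5  b=6  b=7
a=0:    L    L    L    L    L    W    W    W
a=1:    W    W    W    W    W    L    L    L
a=2:    L    L    L    L    L    W    W    W
a=3:    W    W    W    W    W    L    L    L
a=4:    W    W    W    W    W    W    W    W
a=5:    W    W    W    W    W    W    W    W
a=6:    W    W    W    W    W    W    W    W
Cells with no legal move (terminal, hence L): (0,0), (0,1), (0,2), (0,3), (0,4).
The remaining L cells, each justified by listing all of its moves:
(1,5): moves to (0,5)(W), (1,0)(W); every one is W ⇒ L
(1,6): moves to (0,6)(W), (1,1)(W); every one is W ⇒ L
(1,7): moves to (0,7)(W), (1,2)(W); every one is W ⇒ L
(2,0): the only move is to (1,0)(W), a W ⇒ L
(2,1): the only move is to (1,1)(W), a W ⇒ L
(2,2): the only move is to (1,2)(W), a W ⇒ L
(2,3): the only move is to (1,3)(W), a W ⇒ L
(2,4): the only move is to (1,4)(W), a W ⇒ L
(3,5): moves to (2,5)(W), (3,0)(W); every one is W ⇒ L
(3,6): moves to (2,6)(W), (3,1)(W); every one is W ⇒ L
(3,7): moves to (2,7)(W), (3,2)(W); every one is W ⇒ L
Every other cell has at least one move into one of the L cells above, so it is W.
(6,6): the move to (1,6) reaches an L cell, so W
(1,7): one of the L cells justified above, so L

(6,6): W, (1,7): L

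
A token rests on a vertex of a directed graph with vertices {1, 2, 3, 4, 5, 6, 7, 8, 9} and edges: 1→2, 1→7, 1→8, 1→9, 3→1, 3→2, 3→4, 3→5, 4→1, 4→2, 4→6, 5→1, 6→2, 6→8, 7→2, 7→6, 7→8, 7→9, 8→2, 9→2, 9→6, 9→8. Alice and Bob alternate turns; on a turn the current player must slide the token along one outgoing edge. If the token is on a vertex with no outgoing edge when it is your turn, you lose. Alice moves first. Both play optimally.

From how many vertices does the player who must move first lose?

2

Positions with no move are L. A position that does have a move is losing for the player to move precisely when every available move leads to a winning position for the opponent. Fill in the labels:
Every edge goes from a vertex to one that appears earlier in the order 2, 8, 6, 9, 7, 1, 4, 5, 3, so processing vertices in that order labels each vertex after all of its successors.
2: no outgoing edge → L
8: W (go to 2, an L position)
6: W (go to 2, an L position)
9: W (go to 2, an L position)
7: W (go to 2, an L position)
1: W (go to 2, an L position)
4: W (go to 2, an L position)
5: L (sole option 1(W) is W)
3: W (go to 5, an L position)
The L vertices are 2, 5; that is 2 in all.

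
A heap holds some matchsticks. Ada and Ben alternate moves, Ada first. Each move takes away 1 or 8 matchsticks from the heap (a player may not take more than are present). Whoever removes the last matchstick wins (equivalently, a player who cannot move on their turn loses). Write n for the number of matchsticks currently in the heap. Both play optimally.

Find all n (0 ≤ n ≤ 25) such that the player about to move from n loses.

0, 2, 4, 6, 9, 11, 13, 15, 18, 20, 22, 24

Build the W/L table. Terminal = L. A non-terminal position is W if it has a move to some L; otherwise it is L.
n=0: no move → L
n=1: reaches L-position 0 → W
n=2: only reaches 1(W), which is W → L
n=3: reaches L-position 2 → W
n=4: only reaches 3(W), which is W → L
n=5: reaches L-position 4 → W
n=6: only reaches 5(W), which is W → L
n=7: reaches L-position 6 → W
n=8: reaches L-position 0 → W
n=9: only reaches 8(W), 1(W), all W → L
n=10: reaches L-position 9 → W
n=11: only reaches 10(W), 3(W), all W → L
n=12: reaches L-position 11 → W
n=13: only reaches 12(W), 5(W), all W → L
n=14: reaches L-position 13 → W
n=15: only reaches 14(W), 7(W), all W → L
n=16: reaches L-position 15 → W
n=17: reaches L-position 9 → W
n=18: only reaches 17(W), 10(W), all W → L
n=19: reaches L-position 18 → W
n=20: only reaches 19(W), 12(W), all W → L
n=21: reaches L-position 20 → W
n=22: only reaches 21(W), 14(W), all W → L
n=23: reaches L-position 22 → W
n=24: only reaches 23(W), 16(W), all W → L
n=25: reaches L-position 24 → W
Reading off the rows marked L gives the requested list; there are 12 such values of n.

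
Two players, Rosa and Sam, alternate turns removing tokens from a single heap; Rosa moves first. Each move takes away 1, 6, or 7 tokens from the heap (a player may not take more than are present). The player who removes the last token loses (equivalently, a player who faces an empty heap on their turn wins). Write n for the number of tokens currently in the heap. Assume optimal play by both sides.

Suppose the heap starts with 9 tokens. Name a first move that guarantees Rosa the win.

Classify positions by backward induction: terminal positions (no move available) are W. From any other position, the mover wins iff some move reaches an L.
n=0: no move; the opponent has just taken the last token and therefore loses → W
n=1: only reaches 0(W), which is W → L
n=2: reaches L-position 1 → W
n=3: only reaches 2(W), which is W → L
n=4: reaches L-position 3 → W
n=5: only reaches 4(W), which is W → L
n=6: reaches L-position 5 → W
n=7: reaches L-position 1 → W
n=8: reaches L-position 1 → W
n=9: reaches L-position 3 → W
From 9, the L positions reachable in one move are: 3.

Remove 6, leaving 3.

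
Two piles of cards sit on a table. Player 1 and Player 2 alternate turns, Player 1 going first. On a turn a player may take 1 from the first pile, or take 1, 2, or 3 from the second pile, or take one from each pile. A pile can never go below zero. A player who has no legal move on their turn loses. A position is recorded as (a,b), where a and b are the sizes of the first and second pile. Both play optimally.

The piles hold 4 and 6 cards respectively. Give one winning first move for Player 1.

Build the W/L table. Terminal = L. A non-terminal position is W if it has a move to some L; otherwise it is L.
No move ever increases a pile, so every position that can arise here has a ≤ 4 and b ≤ 6; it is enough to label the cells with 0 ≤ a ≤ 4 and 0 ≤ b ≤ 6.
Every move lowers a or b (never raises either), so fill the grid row by row in increasing a, and left to right within a row: each cell's successors are then already labelled.
      b=0  b=1  b=2  b=3  b=4  b=5  b=6
a=0:    L    W    W    W    L    W    W
a=1:    W    W    L    W    W    W    L
a=2:    L    W    W    W    L    W    W
a=3:    W    W    L    W    W    W    L
a=4:    L    W    W    W    L    W    W
Cells with no legal move (terminal, hence L): (0,0).
The remaining L cells, each justified by listing all of its moves:
(0,4): L (options (0,3)(W), (0,2)(W), (0,1)(W) are all W)
(1,2): L (options (0,2)(W), (1,1)(W), (1,0)(W), (0,1)(W) are all W)
(1,6): L (options (0,6)(W), (1,5)(W), (1,4)(W), (1,3)(W), (0,5)(W) are all W)
(2,0): L (sole option (1,0)(W) is W)
(2,4): L (options (1,4)(W), (2,3)(W), (2,2)(W), (2,1)(W), (1,3)(W) are all W)
(3,2): L (options (2,2)(W), (3,1)(W), (3,0)(W), (2,1)(W) are all W)
(3,6): L (options (2,6)(W), (3,5)(W), (3,4)(W), (3,3)(W), (2,5)(W) are all W)
(4,0): L (sole option (3,0)(W) is W)
(4,4): L (options (3,4)(W), (4,3)(W), (4,2)(W), (4,1)(W), (3,3)(W) are all W)
Every other cell has at least one move into one of the L cells above, so it is W.
From (4,6), the L positions reachable in one move are: (3,6), (4,4). Any move reaching one of these is winning.

Move to (3,6).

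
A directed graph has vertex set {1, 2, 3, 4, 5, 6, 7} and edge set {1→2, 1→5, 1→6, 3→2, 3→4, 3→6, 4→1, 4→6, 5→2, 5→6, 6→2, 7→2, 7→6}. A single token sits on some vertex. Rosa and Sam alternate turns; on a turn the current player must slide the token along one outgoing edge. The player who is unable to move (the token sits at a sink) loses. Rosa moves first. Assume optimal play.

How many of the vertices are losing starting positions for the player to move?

2

Classify positions by backward induction: terminal positions (no move available) are L. From any other position, the mover wins iff some move reaches an L.
Every edge goes from a vertex to one that appears earlier in the order 2, 6, 5, 1, 4, 7, 3, so processing vertices in that order labels each vertex after all of its successors.
2: no outgoing edge → L
6: can move to 2, which is L ⇒ W
5: can move to 2, which is L ⇒ W
1: can move to 2, which is L ⇒ W
4: moves to 1(W), 6(W); every one is W ⇒ L
7: can move to 2, which is L ⇒ W
3: can move to 4, which is L ⇒ W
The L vertices are 2, 4; that is 2 in all.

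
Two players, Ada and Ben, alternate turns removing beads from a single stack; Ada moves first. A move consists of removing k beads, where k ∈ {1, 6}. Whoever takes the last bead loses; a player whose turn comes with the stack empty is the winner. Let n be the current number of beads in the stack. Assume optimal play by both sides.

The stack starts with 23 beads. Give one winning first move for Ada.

Remove 1, leaving 22.

Positions with no move are W. A position that does have a move is losing for the player to move precisely when every available move leads to a winning position for the opponent. Fill in the labels:
n=0: no move; the opponent has just taken the last bead and therefore loses → W
n=1: L (sole option 0(W) is W)
n=2: W (go to 1, an L position)
n=3: L (sole option 2(W) is W)
n=4: W (go to 3, an L position)
n=5: L (sole option 4(W) is W)
n=6: W (go to 5, an L position)
n=7: W (go to 1, an L position)
n=8: L (options 7(W), 2(W) are all W)
n=9: W (go to 8, an L position)
n=10: L (options 9(W), 4(W) are all W)
n=11: W (go to 10, an L position)
n=12: L (options 11(W), 6(W) are all W)
n=13: W (go to 12, an L position)
n=14: W (go to 8, an L position)
n=15: L (options 14(W), 9(W) are all W)
n=16: W (go to 15, an L position)
n=17: L (options 16(W), 11(W) are all W)
n=18: W (go to 17, an L position)
n=19: L (options 18(W), 13(W) are all W)
n=20: W (go to 19, an L position)
n=21: W (go to 15, an L position)
n=22: L (options 21(W), 16(W) are all W)
n=23: W (go to 22, an L position)
From 23, the L positions reachable in one move are: 22, 17. Any move reaching one of these is winning.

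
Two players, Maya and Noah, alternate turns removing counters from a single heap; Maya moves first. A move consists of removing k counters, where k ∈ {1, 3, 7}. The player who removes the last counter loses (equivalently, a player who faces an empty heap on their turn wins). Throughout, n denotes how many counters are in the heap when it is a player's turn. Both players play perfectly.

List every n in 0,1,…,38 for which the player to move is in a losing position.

1, 3, 5, 7, 9, 11, 13, 15, 17, 19, 21, 23, 25, 27, 29, 31, 33, 35, 37

Use the standard recursion: the mover wins at a terminal position; elsewhere, the mover wins exactly when some move hands the opponent an L position.
n=0: no move; the opponent has just taken the last counter and therefore loses → W
n=1: the only move is to 0(W), a W ⇒ L
n=2: can move to 1, which is L ⇒ W
n=3: moves to 2(W), 0(W); every one is W ⇒ L
n=4: can move to 3, which is L ⇒ W
n=5: moves to 4(W), 2(W); every one is W ⇒ L
n=6: can move to 5, which is L ⇒ W
n=7: moves to 6(W), 4(W), 0(W); every one is W ⇒ L
n=8: can move to 7, which is L ⇒ W
n=9: moves to 8(W), 6(W), 2(W); every one is W ⇒ L
n=10: can move to 9, which is L ⇒ W
n=11: moves to 10(W), 8(W), 4(W); every one is W ⇒ L
n=12: can move to 11, which is L ⇒ W
n=13: moves to 12(W), 10(W), 6(W); every one is W ⇒ L
n=14: can move to 13, which is L ⇒ W
n=15: moves to 14(W), 12(W), 8(W); every one is W ⇒ L
n=16: can move to 15, which is L ⇒ W
n=17: moves to 16(W), 14(W), 10(W); every one is W ⇒ L
n=18: can move to 17, which is L ⇒ W
n=19: moves to 18(W), 16(W), 12(W); every one is W ⇒ L
n=20: can move to 19, which is L ⇒ W
n=21: moves to 20(W), 18(W), 14(W); every one is W ⇒ L
n=22: can move to 21, which is L ⇒ W
n=23: moves to 22(W), 20(W), 16(W); every one is W ⇒ L
n=24: can move to 23, which is L ⇒ W
n=25: moves to 24(W), 22(W), 18(W); every one is W ⇒ L
n=26: can move to 25, which is L ⇒ W
n=27: moves to 26(W), 24(W), 20(W); every one is W ⇒ L
n=28: can move to 27, which is L ⇒ W
n=29: moves to 28(W), 26(W), 22(W); every one is W ⇒ L
n=30: can move to 29, which is L ⇒ W
n=31: moves to 30(W), 28(W), 24(W); every one is W ⇒ L
n=32: can move to 31, which is L ⇒ W
n=33: moves to 32(W), 30(W), 26(W); every one is W ⇒ L
n=34: can move to 33, which is L ⇒ W
n=35: moves to 34(W), 32(W), 28(W); every one is W ⇒ L
n=36: can move to 35, which is L ⇒ W
n=37: moves to 36(W), 34(W), 30(W); every one is W ⇒ L
n=38: can move to 37, which is L ⇒ W
The losing starting values of n are exactly the entries labelled L in this table (19 of them).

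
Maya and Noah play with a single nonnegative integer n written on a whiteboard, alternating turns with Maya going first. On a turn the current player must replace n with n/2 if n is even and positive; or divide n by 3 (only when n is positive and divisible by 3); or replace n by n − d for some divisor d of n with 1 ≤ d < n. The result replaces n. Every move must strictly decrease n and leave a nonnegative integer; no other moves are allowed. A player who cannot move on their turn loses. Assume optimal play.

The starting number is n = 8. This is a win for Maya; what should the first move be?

Move to 4.

Build the W/L table. Terminal = L. A non-terminal position is W if it has a move to some L; otherwise it is L.
n=0: no move → L
n=1: no move → L
n=2: can move to 1, which is L ⇒ W
n=3: can move to 1, which is L ⇒ W
n=4: moves to 2(W), 3(W); every one is W ⇒ L
n=5: can move to 4, which is L ⇒ W
n=6: can move to 4, which is L ⇒ W
n=7: the only move is to 6(W), a W ⇒ L
n=8: can move to 4, which is L ⇒ W
From 8, the L positions reachable in one move are: 4, 7. Any move reaching one of these is winning.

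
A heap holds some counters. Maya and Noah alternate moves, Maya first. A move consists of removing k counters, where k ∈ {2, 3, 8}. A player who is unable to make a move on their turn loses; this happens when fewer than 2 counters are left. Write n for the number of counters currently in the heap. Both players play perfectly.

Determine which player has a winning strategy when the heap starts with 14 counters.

Label each position W (a win for the player to move) or L (a loss). A position with no legal move is L; any other position is W exactly when some move reaches an L, and L when every move reaches a W.
n=0: no move → L
n=1: no move → L
n=2: W (go to 0, an L position)
n=3: W (go to 1, an L position)
n=4: W (go to 1, an L position)
n=5: L (options 3(W), 2(W) are all W)
n=6: L (options 4(W), 3(W) are all W)
n=7: W (go to 5, an L position)
n=8: W (go to 6, an L position)
n=9: W (go to 6, an L position)
n=10: L (options 8(W), 7(W), 2(W) are all W)
n=11: L (options 9(W), 8(W), 3(W) are all W)
n=12: W (go to 10, an L position)
n=13: W (go to 11, an L position)
n=14: W (go to 11, an L position)
The starting position 14 is W: Maya should remove 3, leaving 11, handing over an L position.

Maya wins.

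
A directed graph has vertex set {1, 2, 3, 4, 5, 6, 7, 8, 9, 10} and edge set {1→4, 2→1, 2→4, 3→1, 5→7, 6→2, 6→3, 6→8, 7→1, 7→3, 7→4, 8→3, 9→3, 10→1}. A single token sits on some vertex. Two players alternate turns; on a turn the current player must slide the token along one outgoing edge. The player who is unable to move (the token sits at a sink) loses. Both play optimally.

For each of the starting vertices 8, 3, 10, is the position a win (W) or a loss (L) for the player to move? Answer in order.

8: W, 3: L, 10: L

Build the W/L table. Terminal = L. A non-terminal position is W if it has a move to some L; otherwise it is L.
Every edge goes from a vertex to one that appears earlier in the order 4, 1, 3, 7, 10, 2, 8, 5, 6, 9, so processing vertices in that order labels each vertex after all of its successors.
4: no outgoing edge → L
1: →4(L), so W
3: →1(W) only, which is W, so L
7: →3(L), so W
10: →1(W) only, which is W, so L
2: →4(L), so W
8: →3(L), so W
5: →7(W) only, which is W, so L
6: →3(L), so W
9: →3(L), so W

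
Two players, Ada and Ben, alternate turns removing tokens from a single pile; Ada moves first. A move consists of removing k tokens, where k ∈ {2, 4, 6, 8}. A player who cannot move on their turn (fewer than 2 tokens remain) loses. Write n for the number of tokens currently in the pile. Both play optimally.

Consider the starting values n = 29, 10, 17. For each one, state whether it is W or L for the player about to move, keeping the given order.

29: W, 10: L, 17: W

Work bottom-up. With no move the player to move loses. Otherwise the position is W if at least one move leads to an L position for the opponent, and L if every move leads to a W.
n=0: no move → L
n=1: no move → L
n=2: W (go to 0, an L position)
n=3: W (go to 1, an L position)
n=4: W (go to 0, an L position)
n=5: W (go to 1, an L position)
n=6: W (go to 0, an L position)
n=7: W (go to 1, an L position)
n=8: W (go to 0, an L position)
n=9: W (go to 1, an L position)
n=10: L (options 8(W), 6(W), 4(W), 2(W) are all W)
n=11: L (options 9(W), 7(W), 5(W), 3(W) are all W)
n=12: W (go to 10, an L position)
n=13: W (go to 11, an L position)
n=14: W (go to 10, an L position)
n=15: W (go to 11, an L position)
n=16: W (go to 10, an L position)
n=17: W (go to 11, an L position)
n=18: W (go to 10, an L position)
n=19: W (go to 11, an L position)
n=20: L (options 18(W), 16(W), 14(W), 12(W) are all W)
n=21: L (options 19(W), 17(W), 15(W), 13(W) are all W)
n=22: W (go to 20, an L position)
n=23: W (go to 21, an L position)
n=24: W (go to 20, an L position)
n=25: W (go to 21, an L position)
n=26: W (go to 20, an L position)
n=27: W (go to 21, an L position)
n=28: W (go to 20, an L position)
n=29: W (go to 21, an L position)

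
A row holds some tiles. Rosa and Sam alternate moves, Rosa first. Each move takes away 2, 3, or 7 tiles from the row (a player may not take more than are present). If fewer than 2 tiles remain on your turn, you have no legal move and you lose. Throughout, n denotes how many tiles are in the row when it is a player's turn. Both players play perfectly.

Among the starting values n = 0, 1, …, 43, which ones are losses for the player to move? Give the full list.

Use the standard recursion: the mover loses at a terminal position; elsewhere, the mover wins exactly when some move hands the opponent an L position.
n=0: no move → L
n=1: no move → L
n=2: reaches L-position 0 → W
n=3: reaches L-position 1 → W
n=4: reaches L-position 1 → W
n=5: only reaches 3(W), 2(W), all W → L
n=6: only reaches 4(W), 3(W), all W → L
n=7: reaches L-position 5 → W
n=8: reaches L-position 6 → W
n=9: reaches L-position 6 → W
n=10: only reaches 8(W), 7(W), 3(W), all W → L
n=11: only reaches 9(W), 8(W), 4(W), all W → L
n=12: reaches L-position 10 → W
n=13: reaches L-position 11 → W
n=14: reaches L-position 11 → W
n=15: only reaches 13(W), 12(W), 8(W), all W → L
n=16: only reaches 14(W), 13(W), 9(W), all W → L
n=17: reaches L-position 15 → W
n=18: reaches L-position 16 → W
n=19: reaches L-position 16 → W
n=20: only reaches 18(W), 17(W), 13(W), all W → L
n=21: only reaches 19(W), 18(W), 14(W), all W → L
n=22: reaches L-position 20 → W
n=23: reaches L-position 21 → W
n=24: reaches L-position 21 → W
n=25: only reaches 23(W), 22(W), 18(W), all W → L
n=26: only reaches 24(W), 23(W), 19(W), all W → L
n=27: reaches L-position 25 → W
n=28: reaches L-position 26 → W
n=29: reaches L-position 26 → W
n=30: only reaches 28(W), 27(W), 23(W), all W → L
n=31: only reaches 29(W), 28(W), 24(W), all W → L
n=32: reaches L-position 30 → W
n=33: reaches L-position 31 → W
n=34: reaches L-position 31 → W
n=35: only reaches 33(W), 32(W), 28(W), all W → L
n=36: only reaches 34(W), 33(W), 29(W), all W → L
n=37: reaches L-position 35 → W
n=38: reaches L-position 36 → W
n=39: reaches L-position 36 → W
n=40: only reaches 38(W), 37(W), 33(W), all W → L
n=41: only reaches 39(W), 38(W), 34(W), all W → L
n=42: reaches L-position 40 → W
n=43: reaches L-position 41 → W
The losing starting values of n are exactly the entries labelled L in this table (18 of them).

0, 1, 5, 6, 10, 11, 15, 16, 20, 21, 25, 26, 30, 31, 35, 36, 40, 41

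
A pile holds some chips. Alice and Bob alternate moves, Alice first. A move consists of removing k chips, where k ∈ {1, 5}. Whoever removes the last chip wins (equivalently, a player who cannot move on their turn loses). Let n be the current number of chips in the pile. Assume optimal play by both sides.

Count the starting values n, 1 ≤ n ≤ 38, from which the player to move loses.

Use the standard recursion: the mover loses at a terminal position; elsewhere, the mover wins exactly when some move hands the opponent an L position.
n=0: no move → L
n=1: reaches L-position 0 → W
n=2: only reaches 1(W), which is W → L
n=3: reaches L-position 2 → W
n=4: only reaches 3(W), which is W → L
n=5: reaches L-position 4 → W
n=6: only reaches 5(W), 1(W), all W → L
n=7: reaches L-position 6 → W
n=8: only reaches 7(W), 3(W), all W → L
n=9: reaches L-position 8 → W
n=10: only reaches 9(W), 5(W), all W → L
n=11: reaches L-position 10 → W
n=12: only reaches 11(W), 7(W), all W → L
n=13: reaches L-position 12 → W
n=14: only reaches 13(W), 9(W), all W → L
n=15: reaches L-position 14 → W
n=16: only reaches 15(W), 11(W), all W → L
n=17: reaches L-position 16 → W
n=18: only reaches 17(W), 13(W), all W → L
n=19: reaches L-position 18 → W
n=20: only reaches 19(W), 15(W), all W → L
n=21: reaches L-position 20 → W
n=22: only reaches 21(W), 17(W), all W → L
n=23: reaches L-position 22 → W
n=24: only reaches 23(W), 19(W), all W → L
n=25: reaches L-position 24 → W
n=26: only reaches 25(W), 21(W), all W → L
n=27: reaches L-position 26 → W
n=28: only reaches 27(W), 23(W), all W → L
n=29: reaches L-position 28 → W
n=30: only reaches 29(W), 25(W), all W → L
n=31: reaches L-position 30 → W
n=32: only reaches 31(W), 27(W), all W → L
n=33: reaches L-position 32 → W
n=34: only reaches 33(W), 29(W), all W → L
n=35: reaches L-position 34 → W
n=36: only reaches 35(W), 31(W), all W → L
n=37: reaches L-position 36 → W
n=38: only reaches 37(W), 33(W), all W → L
L entries with 1 ≤ n ≤ 38 (n=0 is outside the asked range and is not counted): n = 2, 4, 6, 8, 10, 12, 14, 16, 18, 20, 22, 24, 26, 28, 30, 32, 34, 36, 38; that makes 19.

19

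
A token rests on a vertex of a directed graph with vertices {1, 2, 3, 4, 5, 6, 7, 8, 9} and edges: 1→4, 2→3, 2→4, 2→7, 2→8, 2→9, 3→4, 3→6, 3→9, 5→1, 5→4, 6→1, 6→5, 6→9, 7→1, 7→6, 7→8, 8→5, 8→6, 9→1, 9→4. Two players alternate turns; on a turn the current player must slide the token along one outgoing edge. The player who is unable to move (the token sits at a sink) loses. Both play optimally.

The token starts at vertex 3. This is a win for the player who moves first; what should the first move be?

Move to 6.

Build the W/L table. Terminal = L. A non-terminal position is W if it has a move to some L; otherwise it is L.
Every edge goes from a vertex to one that appears earlier in the order 4, 1, 9, 5, 6, 8, 3, 7, 2, so processing vertices in that order labels each vertex after all of its successors.
4: no outgoing edge → L
1: W (go to 4, an L position)
9: W (go to 4, an L position)
5: W (go to 4, an L position)
6: L (options 5(W), 9(W), 1(W) are all W)
8: W (go to 6, an L position)
3: W (go to 6, an L position)
7: W (go to 6, an L position)
2: W (go to 4, an L position)
From 3, the L positions reachable in one move are: 6, 4. Any move reaching one of these is winning.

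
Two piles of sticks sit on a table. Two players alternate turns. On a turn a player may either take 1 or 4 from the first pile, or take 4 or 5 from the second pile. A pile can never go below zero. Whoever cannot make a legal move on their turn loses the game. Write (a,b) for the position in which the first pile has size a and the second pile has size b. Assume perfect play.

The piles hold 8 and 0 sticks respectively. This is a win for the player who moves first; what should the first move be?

Positions with no move are L. A position that does have a move is losing for the player to move precisely when every available move leads to a winning position for the opponent. Fill in the labels:
No move ever increases a pile, so every position that can arise here has a ≤ 8 and b ≤ 0; it is enough to label the cells with 0 ≤ a ≤ 8 and 0 ≤ b ≤ 0.
Every move lowers a or b (never raises either), so fill the grid row by row in increasing a, and left to right within a row: each cell's successors are then already labelled.
      b=0
a=0:    L
a=1:    W
a=2:    L
a=3:    W
a=4:    W
a=5:    L
a=6:    W
a=7:    L
a=8:    W
Cells with no legal move (terminal, hence L): (0,0).
The remaining L cells, each justified by listing all of its moves:
(2,0): only reaches (1,0)(W), which is W → L
(5,0): only reaches (4,0)(W), (1,0)(W), all W → L
(7,0): only reaches (6,0)(W), (3,0)(W), all W → L
Every other cell has at least one move into one of the L cells above, so it is W.
From (8,0), the L positions reachable in one move are: (7,0).

Move to (7,0).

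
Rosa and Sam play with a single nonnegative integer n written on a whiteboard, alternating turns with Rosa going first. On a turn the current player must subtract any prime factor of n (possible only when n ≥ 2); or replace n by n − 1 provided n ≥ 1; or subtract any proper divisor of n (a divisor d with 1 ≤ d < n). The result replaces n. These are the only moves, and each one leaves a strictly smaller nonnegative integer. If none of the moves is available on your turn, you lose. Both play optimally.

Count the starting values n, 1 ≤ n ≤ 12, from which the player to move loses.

2

Label each position W (a win for the player to move) or L (a loss). A position with no legal move is L; any other position is W exactly when some move reaches an L, and L when every move reaches a W.
n=0: no move → L
n=1: W (go to 0, an L position)
n=2: W (go to 0, an L position)
n=3: W (go to 0, an L position)
n=4: L (options 2(W), 3(W) are all W)
n=5: W (go to 0, an L position)
n=6: W (go to 4, an L position)
n=7: W (go to 0, an L position)
n=8: W (go to 4, an L position)
n=9: L (options 6(W), 8(W) are all W)
n=10: W (go to 9, an L position)
n=11: W (go to 0, an L position)
n=12: W (go to 9, an L position)
L entries with 1 ≤ n ≤ 12 (n=0 is outside the asked range and is not counted): n = 4, 9; that makes 2.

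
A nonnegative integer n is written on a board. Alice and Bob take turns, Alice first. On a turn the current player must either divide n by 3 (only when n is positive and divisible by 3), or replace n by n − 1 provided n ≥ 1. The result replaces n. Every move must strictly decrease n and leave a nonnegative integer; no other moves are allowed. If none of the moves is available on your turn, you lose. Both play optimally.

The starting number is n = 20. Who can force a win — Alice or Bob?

Classify positions by backward induction: terminal positions (no move available) are L. From any other position, the mover wins iff some move reaches an L.
n=0: no move → L
n=1: W (go to 0, an L position)
n=2: L (sole option 1(W) is W)
n=3: W (go to 2, an L position)
n=4: L (sole option 3(W) is W)
n=5: W (go to 4, an L position)
n=6: W (go to 2, an L position)
n=7: L (sole option 6(W) is W)
n=8: W (go to 7, an L position)
n=9: L (options 3(W), 8(W) are all W)
n=10: W (go to 9, an L position)
n=11: L (sole option 10(W) is W)
n=12: W (go to 4, an L position)
n=13: L (sole option 12(W) is W)
n=14: W (go to 13, an L position)
n=15: L (options 5(W), 14(W) are all W)
n=16: W (go to 15, an L position)
n=17: L (sole option 16(W) is W)
n=18: W (go to 17, an L position)
n=19: L (sole option 18(W) is W)
n=20: W (go to 19, an L position)
The starting position 20 is W: Alice should move to 19, handing over an L position.

Alice wins.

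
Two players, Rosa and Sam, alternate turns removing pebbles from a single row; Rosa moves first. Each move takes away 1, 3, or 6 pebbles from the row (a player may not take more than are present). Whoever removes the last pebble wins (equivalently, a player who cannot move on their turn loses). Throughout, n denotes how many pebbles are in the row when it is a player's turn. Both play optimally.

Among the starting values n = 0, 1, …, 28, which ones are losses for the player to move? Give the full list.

0, 2, 4, 9, 11, 13, 18, 20, 22, 27

Classify positions by backward induction: terminal positions (no move available) are L. From any other position, the mover wins iff some move reaches an L.
n=0: no move → L
n=1: →0(L), so W
n=2: →1(W) only, which is W, so L
n=3: →2(L), so W
n=4: →3(W), 1(W) — all W, so L
n=5: →4(L), so W
n=6: →0(L), so W
n=7: →4(L), so W
n=8: →2(L), so W
n=9: →8(W), 6(W), 3(W) — all W, so L
n=10: →9(L), so W
n=11: →10(W), 8(W), 5(W) — all W, so L
n=12: →11(L), so W
n=13: →12(W), 10(W), 7(W) — all W, so L
n=14: →13(L), so W
n=15: →9(L), so W
n=16: →13(L), so W
n=17: →11(L), so W
n=18: →17(W), 15(W), 12(W) — all W, so L
n=19: →18(L), so W
n=20: →19(W), 17(W), 14(W) — all W, so L
n=21: →20(L), so W
n=22: →21(W), 19(W), 16(W) — all W, so L
n=23: →22(L), so W
n=24: →18(L), so W
n=25: →22(L), so W
n=26: →20(L), so W
n=27: →26(W), 24(W), 21(W) — all W, so L
n=28: →27(L), so W
The losing starting values of n are exactly the entries labelled L in this table (10 of them).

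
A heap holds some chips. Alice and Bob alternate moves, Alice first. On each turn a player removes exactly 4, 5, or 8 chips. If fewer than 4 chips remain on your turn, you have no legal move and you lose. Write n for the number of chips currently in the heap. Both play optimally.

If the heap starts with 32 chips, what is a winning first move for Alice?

Remove 5, leaving 27.

Use the standard recursion: the mover loses at a terminal position; elsewhere, the mover wins exactly when some move hands the opponent an L position.
n=0: no move → L
n=1: no move → L
n=2: no move → L
n=3: no move → L
n=4: reaches L-position 0 → W
n=5: reaches L-position 1 → W
n=6: reaches L-position 2 → W
n=7: reaches L-position 3 → W
n=8: reaches L-position 3 → W
n=9: reaches L-position 1 → W
n=10: reaches L-position 2 → W
n=11: reaches L-position 3 → W
n=12: only reaches 8(W), 7(W), 4(W), all W → L
n=13: only reaches 9(W), 8(W), 5(W), all W → L
n=14: only reaches 10(W), 9(W), 6(W), all W → L
n=15: only reaches 11(W), 10(W), 7(W), all W → L
n=16: reaches L-position 12 → W
n=17: reaches L-position 13 → W
n=18: reaches L-position 14 → W
n=19: reaches L-position 15 → W
n=20: reaches L-position 15 → W
n=21: reaches L-position 13 → W
n=22: reaches L-position 14 → W
n=23: reaches L-position 15 → W
n=24: only reaches 20(W), 19(W), 16(W), all W → L
n=25: only reaches 21(W), 20(W), 17(W), all W → L
n=26: only reaches 22(W), 21(W), 18(W), all W → L
n=27: only reaches 23(W), 22(W), 19(W), all W → L
n=28: reaches L-position 24 → W
n=29: reaches L-position 25 → W
n=30: reaches L-position 26 → W
n=31: reaches L-position 27 → W
n=32: reaches L-position 27 → W
From 32, the L positions reachable in one move are: 27, 24. Any move reaching one of these is winning.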